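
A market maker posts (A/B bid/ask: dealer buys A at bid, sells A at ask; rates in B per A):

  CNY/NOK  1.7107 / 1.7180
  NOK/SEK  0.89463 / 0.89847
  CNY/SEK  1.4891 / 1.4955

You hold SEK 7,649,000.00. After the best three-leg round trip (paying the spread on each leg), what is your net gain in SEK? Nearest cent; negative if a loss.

Best loop SEK → CNY → NOK → SEK:
SEK 7,649,000.00 ÷ 1.4955 (buy CNY at ask) = CNY 5,114,677.37
CNY 5,114,677.37 × 1.7107 (sell CNY at bid) = NOK 8,749,678.57
NOK 8,749,678.57 × 0.89463 (sell NOK at bid) = SEK 7,827,724.94

Net profit: SEK 178,724.94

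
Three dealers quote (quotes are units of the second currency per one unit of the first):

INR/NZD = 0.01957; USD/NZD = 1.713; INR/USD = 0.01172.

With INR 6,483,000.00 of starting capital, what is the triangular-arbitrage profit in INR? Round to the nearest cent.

Profitable loop is INR → USD → NZD → INR:
INR 6,483,000.00 × 0.01172 = USD 75,980.76
USD 75,980.76 × 1.713 = NZD 130,155.04
NZD 130,155.04 ÷ 0.01957 = INR 6,650,743.07
Profit = INR 6,650,743.07 − INR 6,483,000.00

Profit: INR 167,743.07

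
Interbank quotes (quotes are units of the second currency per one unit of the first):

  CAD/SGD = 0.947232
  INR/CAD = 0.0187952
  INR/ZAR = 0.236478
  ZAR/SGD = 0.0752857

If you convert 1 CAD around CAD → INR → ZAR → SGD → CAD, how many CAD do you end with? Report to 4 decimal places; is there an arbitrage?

1.0000 (no arbitrage)

Around CAD → INR → ZAR → SGD → CAD: 1 ÷ 0.0187952 × 0.236478 × 0.0752857 ÷ 0.947232 = 1.000000
Product ≈ 1 (deviation 0.000%, within rounding noise).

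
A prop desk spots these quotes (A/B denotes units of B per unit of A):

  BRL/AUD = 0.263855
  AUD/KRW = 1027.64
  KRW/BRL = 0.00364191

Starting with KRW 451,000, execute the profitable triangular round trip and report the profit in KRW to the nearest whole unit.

Profit: KRW 5,711

Profitable loop is KRW → AUD → BRL → KRW:
KRW 451,000 ÷ 1027.64 = AUD 438.87
AUD 438.87 ÷ 0.263855 = BRL 1,663.30
BRL 1,663.30 ÷ 0.00364191 = KRW 456,711
Profit = KRW 456,711 − KRW 451,000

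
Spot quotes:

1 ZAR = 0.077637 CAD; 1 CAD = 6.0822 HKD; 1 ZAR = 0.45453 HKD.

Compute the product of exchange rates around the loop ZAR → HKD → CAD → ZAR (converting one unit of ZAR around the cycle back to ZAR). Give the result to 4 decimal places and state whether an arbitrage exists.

Around ZAR → HKD → CAD → ZAR: 1 × 0.45453 ÷ 6.0822 ÷ 0.077637 = 0.962572
Product < 1; profitable direction is ZAR → CAD → HKD → ZAR.

0.9626 (arbitrage exists)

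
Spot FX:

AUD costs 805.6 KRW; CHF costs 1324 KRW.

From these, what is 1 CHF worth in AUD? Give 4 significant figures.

CHF/AUD = 1.643

1 CHF × 1324 = 1324 KRW
1324 KRW ÷ 805.6 = 1.6435 AUD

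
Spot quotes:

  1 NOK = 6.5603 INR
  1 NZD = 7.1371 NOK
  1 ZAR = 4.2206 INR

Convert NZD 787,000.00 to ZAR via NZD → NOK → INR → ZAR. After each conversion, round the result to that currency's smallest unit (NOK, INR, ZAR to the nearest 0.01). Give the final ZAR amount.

ZAR 8,730,638.77

NZD 787,000.00 × 7.1371 = NOK 5,616,897.70
NOK 5,616,897.70 × 6.5603 = INR 36,848,533.98
INR 36,848,533.98 ÷ 4.2206 = ZAR 8,730,638.77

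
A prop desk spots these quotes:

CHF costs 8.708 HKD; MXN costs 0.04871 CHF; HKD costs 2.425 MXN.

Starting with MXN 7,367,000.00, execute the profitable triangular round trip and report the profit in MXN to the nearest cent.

Profit: MXN 210,727.13

Profitable loop is MXN → CHF → HKD → MXN:
MXN 7,367,000.00 × 0.04871 = CHF 358,846.57
CHF 358,846.57 × 8.708 = HKD 3,124,835.93
HKD 3,124,835.93 × 2.425 = MXN 7,577,727.13
Profit = MXN 7,577,727.13 − MXN 7,367,000.00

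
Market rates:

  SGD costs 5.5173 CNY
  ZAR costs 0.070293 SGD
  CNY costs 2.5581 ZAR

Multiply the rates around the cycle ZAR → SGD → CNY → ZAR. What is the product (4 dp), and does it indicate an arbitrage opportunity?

Around ZAR → SGD → CNY → ZAR: 1 × 0.070293 × 5.5173 × 2.5581 = 0.992102
Product < 1; profitable direction is ZAR → CNY → SGD → ZAR.

0.9921 (arbitrage exists)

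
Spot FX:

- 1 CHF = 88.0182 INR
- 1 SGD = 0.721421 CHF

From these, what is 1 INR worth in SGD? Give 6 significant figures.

1 INR ÷ 88.0182 = 0.0113613 CHF
0.0113613 CHF ÷ 0.721421 = 0.0157485 SGD

INR/SGD = 0.0157485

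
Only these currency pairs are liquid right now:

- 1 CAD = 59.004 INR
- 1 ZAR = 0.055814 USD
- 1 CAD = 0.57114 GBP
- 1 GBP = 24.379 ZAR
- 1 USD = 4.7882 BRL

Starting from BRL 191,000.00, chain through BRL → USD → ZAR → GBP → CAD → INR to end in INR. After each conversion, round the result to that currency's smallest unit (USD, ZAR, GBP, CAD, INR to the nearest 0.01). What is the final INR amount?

BRL 191,000.00 ÷ 4.7882 = USD 39,889.73
USD 39,889.73 ÷ 0.055814 = ZAR 714,690.40
ZAR 714,690.40 ÷ 24.379 = GBP 29,315.82
GBP 29,315.82 ÷ 0.57114 = CAD 51,328.61
CAD 51,328.61 × 59.004 = INR 3,028,593.30

INR 3,028,593.30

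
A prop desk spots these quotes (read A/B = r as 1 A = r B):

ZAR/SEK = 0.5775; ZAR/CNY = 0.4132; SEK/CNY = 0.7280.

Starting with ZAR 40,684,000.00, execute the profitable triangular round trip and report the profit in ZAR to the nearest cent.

Profit: ZAR 710,886.93

Profitable loop is ZAR → SEK → CNY → ZAR:
ZAR 40,684,000.00 × 0.5775 = SEK 23,495,010.00
SEK 23,495,010.00 × 0.7280 = CNY 17,104,367.28
CNY 17,104,367.28 ÷ 0.4132 = ZAR 41,394,886.93
Profit = ZAR 41,394,886.93 − ZAR 40,684,000.00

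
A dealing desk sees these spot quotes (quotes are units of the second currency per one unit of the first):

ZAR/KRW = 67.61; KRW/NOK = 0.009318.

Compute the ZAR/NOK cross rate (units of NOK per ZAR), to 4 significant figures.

ZAR/NOK = 0.6300

1 ZAR × 67.61 = 67.61 KRW
67.61 KRW × 0.009318 = 0.62999 NOK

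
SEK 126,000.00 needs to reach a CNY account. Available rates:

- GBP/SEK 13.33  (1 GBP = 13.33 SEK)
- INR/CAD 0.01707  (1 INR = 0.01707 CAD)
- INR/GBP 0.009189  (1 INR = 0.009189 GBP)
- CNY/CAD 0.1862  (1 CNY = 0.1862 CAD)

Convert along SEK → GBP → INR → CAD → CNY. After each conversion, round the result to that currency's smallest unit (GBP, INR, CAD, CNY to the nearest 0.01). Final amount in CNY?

CNY 94,303.06

SEK 126,000.00 ÷ 13.33 = GBP 9,452.36
GBP 9,452.36 ÷ 0.009189 = INR 1,028,660.35
INR 1,028,660.35 × 0.01707 = CAD 17,559.23
CAD 17,559.23 ÷ 0.1862 = CNY 94,303.06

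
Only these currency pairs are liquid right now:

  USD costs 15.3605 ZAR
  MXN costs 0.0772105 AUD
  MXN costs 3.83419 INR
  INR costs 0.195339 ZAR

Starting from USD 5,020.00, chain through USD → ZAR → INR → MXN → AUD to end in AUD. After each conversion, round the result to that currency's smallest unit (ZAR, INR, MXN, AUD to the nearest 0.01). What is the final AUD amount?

AUD 7,949.19

USD 5,020.00 × 15.3605 = ZAR 77,109.71
ZAR 77,109.71 ÷ 0.195339 = INR 394,748.16
INR 394,748.16 ÷ 3.83419 = MXN 102,954.77
MXN 102,954.77 × 0.0772105 = AUD 7,949.19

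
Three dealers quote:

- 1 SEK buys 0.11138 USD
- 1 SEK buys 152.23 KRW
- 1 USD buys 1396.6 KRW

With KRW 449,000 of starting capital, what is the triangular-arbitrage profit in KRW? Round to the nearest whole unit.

Profit: KRW 9,802

Profitable loop is KRW → SEK → USD → KRW:
KRW 449,000 ÷ 152.23 = SEK 2,949.48
SEK 2,949.48 × 0.11138 = USD 328.51
USD 328.51 × 1396.6 = KRW 458,802
Profit = KRW 458,802 − KRW 449,000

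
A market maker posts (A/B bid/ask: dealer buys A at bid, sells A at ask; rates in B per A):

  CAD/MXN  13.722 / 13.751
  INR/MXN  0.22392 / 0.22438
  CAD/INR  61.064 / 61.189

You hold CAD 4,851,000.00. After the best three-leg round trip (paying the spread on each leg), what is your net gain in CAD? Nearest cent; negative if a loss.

Best loop CAD → MXN → INR → CAD:
CAD 4,851,000.00 × 13.722 (sell CAD at bid) = MXN 66,565,422.00
MXN 66,565,422.00 ÷ 0.22438 (buy INR at ask) = INR 296,663,793.56
INR 296,663,793.56 ÷ 61.189 (buy CAD at ask) = CAD 4,848,319.04

Net result: CAD -2,680.96 (no profitable arbitrage after spreads)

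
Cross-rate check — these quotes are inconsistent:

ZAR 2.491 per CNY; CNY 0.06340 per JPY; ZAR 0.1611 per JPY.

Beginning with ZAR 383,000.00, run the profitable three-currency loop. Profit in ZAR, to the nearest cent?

Profit: ZAR 7,689.13

Profitable loop is ZAR → CNY → JPY → ZAR:
ZAR 383,000.00 ÷ 2.491 = CNY 153,753.51
CNY 153,753.51 ÷ 0.06340 = JPY 2,425,134
JPY 2,425,134 × 0.1611 = ZAR 390,689.13
Profit = ZAR 390,689.13 − ZAR 383,000.00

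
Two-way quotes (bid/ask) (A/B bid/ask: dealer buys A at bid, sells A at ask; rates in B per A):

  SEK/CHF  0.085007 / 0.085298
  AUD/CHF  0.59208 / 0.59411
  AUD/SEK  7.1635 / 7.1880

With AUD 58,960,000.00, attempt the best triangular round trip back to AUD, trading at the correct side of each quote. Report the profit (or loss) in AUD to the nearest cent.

Best loop AUD → SEK → CHF → AUD:
AUD 58,960,000.00 × 7.1635 (sell AUD at bid) = SEK 422,359,960.00
SEK 422,359,960.00 × 0.085007 (sell SEK at bid) = CHF 35,903,553.12
CHF 35,903,553.12 ÷ 0.59411 (buy AUD at ask) = AUD 60,432,500.92

Net profit: AUD 1,472,500.92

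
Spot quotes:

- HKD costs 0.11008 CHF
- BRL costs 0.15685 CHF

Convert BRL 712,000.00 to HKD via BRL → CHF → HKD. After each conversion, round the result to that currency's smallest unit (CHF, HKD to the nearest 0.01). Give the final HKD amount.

BRL 712,000.00 × 0.15685 = CHF 111,677.20
CHF 111,677.20 ÷ 0.11008 = HKD 1,014,509.45

HKD 1,014,509.45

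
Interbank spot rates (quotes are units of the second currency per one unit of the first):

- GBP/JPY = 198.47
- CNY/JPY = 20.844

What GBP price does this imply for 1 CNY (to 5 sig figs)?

1 CNY × 20.844 = 20.844 JPY
20.844 JPY ÷ 198.47 = 0.105023 GBP

CNY/GBP = 0.10502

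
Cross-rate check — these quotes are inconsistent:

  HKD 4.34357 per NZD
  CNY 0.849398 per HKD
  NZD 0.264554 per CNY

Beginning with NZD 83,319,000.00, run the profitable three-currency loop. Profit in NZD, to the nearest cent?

Profit: NZD 2,044,390.76

Profitable loop is NZD → CNY → HKD → NZD:
NZD 83,319,000.00 ÷ 0.264554 = CNY 314,941,373.03
CNY 314,941,373.03 ÷ 0.849398 = HKD 370,781,863.19
HKD 370,781,863.19 ÷ 4.34357 = NZD 85,363,390.76
Profit = NZD 85,363,390.76 − NZD 83,319,000.00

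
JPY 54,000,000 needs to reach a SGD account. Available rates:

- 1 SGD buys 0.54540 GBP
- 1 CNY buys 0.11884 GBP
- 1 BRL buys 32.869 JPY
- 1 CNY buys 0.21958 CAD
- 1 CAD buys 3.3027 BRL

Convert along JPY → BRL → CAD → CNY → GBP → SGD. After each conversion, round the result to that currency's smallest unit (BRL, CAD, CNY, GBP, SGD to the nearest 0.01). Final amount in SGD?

JPY 54,000,000 ÷ 32.869 = BRL 1,642,885.39
BRL 1,642,885.39 ÷ 3.3027 = CAD 497,437.06
CAD 497,437.06 ÷ 0.21958 = CNY 2,265,402.40
CNY 2,265,402.40 × 0.11884 = GBP 269,220.42
GBP 269,220.42 ÷ 0.54540 = SGD 493,620.13

SGD 493,620.13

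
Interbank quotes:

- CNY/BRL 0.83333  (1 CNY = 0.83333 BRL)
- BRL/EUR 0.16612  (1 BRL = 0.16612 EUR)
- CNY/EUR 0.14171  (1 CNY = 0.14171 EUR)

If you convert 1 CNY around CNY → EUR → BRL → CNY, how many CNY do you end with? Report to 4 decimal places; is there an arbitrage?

Around CNY → EUR → BRL → CNY: 1 × 0.14171 ÷ 0.16612 ÷ 0.83333 = 1.023674
Product > 1; profitable direction is CNY → EUR → BRL → CNY.

1.0237 (arbitrage exists)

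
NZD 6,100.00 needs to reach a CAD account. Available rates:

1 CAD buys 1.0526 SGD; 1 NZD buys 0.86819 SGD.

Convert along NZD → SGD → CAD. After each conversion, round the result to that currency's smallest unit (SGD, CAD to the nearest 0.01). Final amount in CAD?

CAD 5,031.31

NZD 6,100.00 × 0.86819 = SGD 5,295.96
SGD 5,295.96 ÷ 1.0526 = CAD 5,031.31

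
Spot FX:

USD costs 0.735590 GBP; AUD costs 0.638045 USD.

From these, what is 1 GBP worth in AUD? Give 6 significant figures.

1 GBP ÷ 0.735590 = 1.35945 USD
1.35945 USD ÷ 0.638045 = 2.13065 AUD

GBP/AUD = 2.13065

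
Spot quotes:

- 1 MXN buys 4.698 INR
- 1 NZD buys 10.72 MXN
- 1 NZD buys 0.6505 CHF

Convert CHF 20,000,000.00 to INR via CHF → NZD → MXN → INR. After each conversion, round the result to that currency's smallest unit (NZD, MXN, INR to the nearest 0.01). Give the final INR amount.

INR 1,548,426,133.60

CHF 20,000,000.00 ÷ 0.6505 = NZD 30,745,580.32
NZD 30,745,580.32 × 10.72 = MXN 329,592,621.03
MXN 329,592,621.03 × 4.698 = INR 1,548,426,133.60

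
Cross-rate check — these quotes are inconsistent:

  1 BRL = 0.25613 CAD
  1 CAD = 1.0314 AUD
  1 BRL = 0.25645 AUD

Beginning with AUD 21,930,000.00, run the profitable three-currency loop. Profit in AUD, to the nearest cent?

Profitable loop is AUD → BRL → CAD → AUD:
AUD 21,930,000.00 ÷ 0.25645 = BRL 85,513,745.37
BRL 85,513,745.37 × 0.25613 = CAD 21,902,635.60
CAD 21,902,635.60 × 1.0314 = AUD 22,590,378.36
Profit = AUD 22,590,378.36 − AUD 21,930,000.00

Profit: AUD 660,378.36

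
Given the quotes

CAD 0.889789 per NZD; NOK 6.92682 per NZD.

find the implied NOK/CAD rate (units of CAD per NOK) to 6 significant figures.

NOK/CAD = 0.128456

1 NOK ÷ 6.92682 = 0.144366 NZD
0.144366 NZD × 0.889789 = 0.128456 CAD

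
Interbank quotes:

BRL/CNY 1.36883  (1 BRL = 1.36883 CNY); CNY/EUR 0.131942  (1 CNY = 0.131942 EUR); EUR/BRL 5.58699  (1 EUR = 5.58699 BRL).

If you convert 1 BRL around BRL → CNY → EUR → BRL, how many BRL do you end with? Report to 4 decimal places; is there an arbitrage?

1.0090 (arbitrage exists)

Around BRL → CNY → EUR → BRL: 1 × 1.36883 × 0.131942 × 5.58699 = 1.009045
Product > 1; profitable direction is BRL → CNY → EUR → BRL.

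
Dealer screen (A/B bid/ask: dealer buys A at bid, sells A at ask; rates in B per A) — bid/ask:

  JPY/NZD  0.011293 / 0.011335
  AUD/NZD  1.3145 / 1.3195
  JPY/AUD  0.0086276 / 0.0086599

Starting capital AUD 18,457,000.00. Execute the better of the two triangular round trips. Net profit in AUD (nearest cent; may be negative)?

Net profit: AUD 9,737.68

Best loop AUD → NZD → JPY → AUD:
AUD 18,457,000.00 × 1.3145 (sell AUD at bid) = NZD 24,261,726.50
NZD 24,261,726.50 ÷ 0.011335 (buy JPY at ask) = JPY 2,140,425,805
JPY 2,140,425,805 × 0.0086276 (sell JPY at bid) = AUD 18,466,737.68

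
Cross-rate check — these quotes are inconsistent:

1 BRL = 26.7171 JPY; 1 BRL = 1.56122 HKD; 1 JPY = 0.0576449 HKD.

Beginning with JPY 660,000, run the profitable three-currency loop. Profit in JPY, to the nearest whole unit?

Profit: JPY 9,049

Profitable loop is JPY → BRL → HKD → JPY:
JPY 660,000 ÷ 26.7171 = BRL 24,703.28
BRL 24,703.28 × 1.56122 = HKD 38,567.25
HKD 38,567.25 ÷ 0.0576449 = JPY 669,049
Profit = JPY 669,049 − JPY 660,000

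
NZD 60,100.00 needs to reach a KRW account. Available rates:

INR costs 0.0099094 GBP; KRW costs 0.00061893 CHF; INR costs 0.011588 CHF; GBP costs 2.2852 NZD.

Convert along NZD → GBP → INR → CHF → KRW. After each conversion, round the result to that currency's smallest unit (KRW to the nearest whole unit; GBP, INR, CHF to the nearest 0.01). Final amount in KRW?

NZD 60,100.00 ÷ 2.2852 = GBP 26,299.67
GBP 26,299.67 ÷ 0.0099094 = INR 2,654,012.35
INR 2,654,012.35 × 0.011588 = CHF 30,754.70
CHF 30,754.70 ÷ 0.00061893 = KRW 49,690,110

KRW 49,690,110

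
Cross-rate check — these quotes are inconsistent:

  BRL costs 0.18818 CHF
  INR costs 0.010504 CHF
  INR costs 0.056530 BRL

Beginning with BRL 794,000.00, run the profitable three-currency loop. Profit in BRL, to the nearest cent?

Profitable loop is BRL → CHF → INR → BRL:
BRL 794,000.00 × 0.18818 = CHF 149,414.92
CHF 149,414.92 ÷ 0.010504 = INR 14,224,573.50
INR 14,224,573.50 × 0.056530 = BRL 804,115.14
Profit = BRL 804,115.14 − BRL 794,000.00

Profit: BRL 10,115.14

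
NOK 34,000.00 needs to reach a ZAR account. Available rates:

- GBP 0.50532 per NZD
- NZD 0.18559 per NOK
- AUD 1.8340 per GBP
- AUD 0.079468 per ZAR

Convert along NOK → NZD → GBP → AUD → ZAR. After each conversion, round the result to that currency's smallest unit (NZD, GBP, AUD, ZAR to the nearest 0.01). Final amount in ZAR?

NOK 34,000.00 × 0.18559 = NZD 6,310.06
NZD 6,310.06 × 0.50532 = GBP 3,188.60
GBP 3,188.60 × 1.8340 = AUD 5,847.89
AUD 5,847.89 ÷ 0.079468 = ZAR 73,587.99

ZAR 73,587.99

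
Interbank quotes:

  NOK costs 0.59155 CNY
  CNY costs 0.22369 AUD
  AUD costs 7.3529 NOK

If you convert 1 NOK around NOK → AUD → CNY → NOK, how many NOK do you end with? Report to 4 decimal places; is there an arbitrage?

Around NOK → AUD → CNY → NOK: 1 ÷ 7.3529 ÷ 0.22369 ÷ 0.59155 = 1.027787
Product > 1; profitable direction is NOK → AUD → CNY → NOK.

1.0278 (arbitrage exists)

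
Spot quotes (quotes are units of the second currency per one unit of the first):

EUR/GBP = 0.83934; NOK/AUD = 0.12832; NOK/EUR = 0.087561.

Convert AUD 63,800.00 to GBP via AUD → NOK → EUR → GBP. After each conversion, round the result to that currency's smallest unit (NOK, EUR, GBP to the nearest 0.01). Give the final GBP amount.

AUD 63,800.00 ÷ 0.12832 = NOK 497,194.51
NOK 497,194.51 × 0.087561 = EUR 43,534.85
EUR 43,534.85 × 0.83934 = GBP 36,540.54

GBP 36,540.54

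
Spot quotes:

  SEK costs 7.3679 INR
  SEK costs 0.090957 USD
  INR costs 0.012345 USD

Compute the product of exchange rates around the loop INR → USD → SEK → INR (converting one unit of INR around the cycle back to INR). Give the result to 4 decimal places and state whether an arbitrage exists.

1.0000 (no arbitrage)

Around INR → USD → SEK → INR: 1 × 0.012345 ÷ 0.090957 × 7.3679 = 0.999997
Product ≈ 1 (deviation 0.000%, within rounding noise).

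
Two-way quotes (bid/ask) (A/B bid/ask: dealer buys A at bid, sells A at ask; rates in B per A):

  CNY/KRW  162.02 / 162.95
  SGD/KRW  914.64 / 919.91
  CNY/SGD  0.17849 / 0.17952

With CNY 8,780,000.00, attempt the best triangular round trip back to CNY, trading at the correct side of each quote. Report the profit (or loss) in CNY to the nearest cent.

Best loop CNY → SGD → KRW → CNY:
CNY 8,780,000.00 × 0.17849 (sell CNY at bid) = SGD 1,567,142.20
SGD 1,567,142.20 × 914.64 (sell SGD at bid) = KRW 1,433,370,942
KRW 1,433,370,942 ÷ 162.95 (buy CNY at ask) = CNY 8,796,385.04

Net profit: CNY 16,385.04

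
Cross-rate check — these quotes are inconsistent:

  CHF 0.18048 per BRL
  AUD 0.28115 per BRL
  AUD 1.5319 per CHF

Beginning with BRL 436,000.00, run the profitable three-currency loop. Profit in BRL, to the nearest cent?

Profitable loop is BRL → AUD → CHF → BRL:
BRL 436,000.00 × 0.28115 = AUD 122,581.40
AUD 122,581.40 ÷ 1.5319 = CHF 80,019.19
CHF 80,019.19 ÷ 0.18048 = BRL 443,368.75
Profit = BRL 443,368.75 − BRL 436,000.00

Profit: BRL 7,368.75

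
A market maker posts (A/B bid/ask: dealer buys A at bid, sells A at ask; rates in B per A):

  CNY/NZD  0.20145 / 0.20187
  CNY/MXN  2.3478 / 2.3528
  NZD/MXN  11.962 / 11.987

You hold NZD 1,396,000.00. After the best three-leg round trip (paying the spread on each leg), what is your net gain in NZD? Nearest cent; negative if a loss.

Best loop NZD → MXN → CNY → NZD:
NZD 1,396,000.00 × 11.962 (sell NZD at bid) = MXN 16,698,952.00
MXN 16,698,952.00 ÷ 2.3528 (buy CNY at ask) = CNY 7,097,480.45
CNY 7,097,480.45 × 0.20145 (sell CNY at bid) = NZD 1,429,787.44

Net profit: NZD 33,787.44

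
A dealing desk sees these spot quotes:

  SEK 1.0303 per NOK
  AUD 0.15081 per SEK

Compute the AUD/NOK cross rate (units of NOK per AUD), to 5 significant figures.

AUD/NOK = 6.4359

1 AUD ÷ 0.15081 = 6.63086 SEK
6.63086 SEK ÷ 1.0303 = 6.43585 NOK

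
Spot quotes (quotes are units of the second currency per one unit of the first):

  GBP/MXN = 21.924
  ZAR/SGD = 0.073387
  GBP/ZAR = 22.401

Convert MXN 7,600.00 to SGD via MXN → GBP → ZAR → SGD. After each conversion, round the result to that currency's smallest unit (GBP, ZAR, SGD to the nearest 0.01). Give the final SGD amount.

SGD 569.87

MXN 7,600.00 ÷ 21.924 = GBP 346.65
GBP 346.65 × 22.401 = ZAR 7,765.31
ZAR 7,765.31 × 0.073387 = SGD 569.87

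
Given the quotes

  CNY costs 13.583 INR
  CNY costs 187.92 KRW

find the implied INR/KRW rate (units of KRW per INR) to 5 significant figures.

1 INR ÷ 13.583 = 0.0736214 CNY
0.0736214 CNY × 187.92 = 13.8349 KRW

INR/KRW = 13.835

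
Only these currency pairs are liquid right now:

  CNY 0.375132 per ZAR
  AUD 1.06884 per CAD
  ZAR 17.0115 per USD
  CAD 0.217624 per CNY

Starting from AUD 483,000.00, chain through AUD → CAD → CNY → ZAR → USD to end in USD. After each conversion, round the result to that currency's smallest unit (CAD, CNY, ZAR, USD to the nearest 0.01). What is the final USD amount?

AUD 483,000.00 ÷ 1.06884 = CAD 451,891.77
CAD 451,891.77 ÷ 0.217624 = CNY 2,076,479.48
CNY 2,076,479.48 ÷ 0.375132 = ZAR 5,535,330.18
ZAR 5,535,330.18 ÷ 17.0115 = USD 325,387.54

USD 325,387.54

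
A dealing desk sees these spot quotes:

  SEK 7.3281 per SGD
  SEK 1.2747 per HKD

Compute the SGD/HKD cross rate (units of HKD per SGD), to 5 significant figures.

1 SGD × 7.3281 = 7.3281 SEK
7.3281 SEK ÷ 1.2747 = 5.74888 HKD

SGD/HKD = 5.7489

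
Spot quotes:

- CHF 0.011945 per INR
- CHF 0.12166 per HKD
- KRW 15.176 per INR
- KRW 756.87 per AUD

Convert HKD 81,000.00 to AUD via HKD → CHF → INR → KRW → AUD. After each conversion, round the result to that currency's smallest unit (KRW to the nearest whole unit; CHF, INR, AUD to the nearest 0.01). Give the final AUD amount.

AUD 16,541.80

HKD 81,000.00 × 0.12166 = CHF 9,854.46
CHF 9,854.46 ÷ 0.011945 = INR 824,986.19
INR 824,986.19 × 15.176 = KRW 12,519,990
KRW 12,519,990 ÷ 756.87 = AUD 16,541.80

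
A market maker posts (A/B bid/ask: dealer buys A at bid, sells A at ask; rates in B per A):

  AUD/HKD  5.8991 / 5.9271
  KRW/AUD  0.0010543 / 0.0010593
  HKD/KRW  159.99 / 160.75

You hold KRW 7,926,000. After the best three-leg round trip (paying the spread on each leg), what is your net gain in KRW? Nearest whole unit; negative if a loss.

Best loop KRW → AUD → HKD → KRW:
KRW 7,926,000 × 0.0010543 (sell KRW at bid) = AUD 8,356.38
AUD 8,356.38 × 5.8991 (sell AUD at bid) = HKD 49,295.13
HKD 49,295.13 × 159.99 (sell HKD at bid) = KRW 7,886,728

Net result: KRW -39,272 (no profitable arbitrage after spreads)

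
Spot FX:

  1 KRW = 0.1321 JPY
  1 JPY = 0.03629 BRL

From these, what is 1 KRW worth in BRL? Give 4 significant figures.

KRW/BRL = 0.004794

1 KRW × 0.1321 = 0.1321 JPY
0.1321 JPY × 0.03629 = 0.00479391 BRL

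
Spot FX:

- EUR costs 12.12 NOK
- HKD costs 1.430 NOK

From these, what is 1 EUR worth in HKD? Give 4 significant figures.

1 EUR × 12.12 = 12.12 NOK
12.12 NOK ÷ 1.430 = 8.47552 HKD

EUR/HKD = 8.476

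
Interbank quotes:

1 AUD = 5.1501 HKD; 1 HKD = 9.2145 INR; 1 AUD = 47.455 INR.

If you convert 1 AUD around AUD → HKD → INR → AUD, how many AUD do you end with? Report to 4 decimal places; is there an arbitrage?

1.0000 (no arbitrage)

Around AUD → HKD → INR → AUD: 1 × 5.1501 × 9.2145 ÷ 47.455 = 1.000013
Product ≈ 1 (deviation 0.001%, within rounding noise).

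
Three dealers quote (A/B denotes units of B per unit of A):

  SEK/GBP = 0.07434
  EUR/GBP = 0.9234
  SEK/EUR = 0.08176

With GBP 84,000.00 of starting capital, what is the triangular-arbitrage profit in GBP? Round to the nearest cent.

Profitable loop is GBP → SEK → EUR → GBP:
GBP 84,000.00 ÷ 0.07434 = SEK 1,129,943.50
SEK 1,129,943.50 × 0.08176 = EUR 92,384.18
EUR 92,384.18 × 0.9234 = GBP 85,307.55
Profit = GBP 85,307.55 − GBP 84,000.00

Profit: GBP 1,307.55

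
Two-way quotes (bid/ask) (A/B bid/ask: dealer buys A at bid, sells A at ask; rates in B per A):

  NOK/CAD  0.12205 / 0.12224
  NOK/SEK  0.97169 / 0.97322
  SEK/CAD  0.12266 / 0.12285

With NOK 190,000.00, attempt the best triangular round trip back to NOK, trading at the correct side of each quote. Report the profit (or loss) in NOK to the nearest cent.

Net profit: NOK 3,956.88

Best loop NOK → CAD → SEK → NOK:
NOK 190,000.00 × 0.12205 (sell NOK at bid) = CAD 23,189.50
CAD 23,189.50 ÷ 0.12285 (buy SEK at ask) = SEK 188,762.72
SEK 188,762.72 ÷ 0.97322 (buy NOK at ask) = NOK 193,956.88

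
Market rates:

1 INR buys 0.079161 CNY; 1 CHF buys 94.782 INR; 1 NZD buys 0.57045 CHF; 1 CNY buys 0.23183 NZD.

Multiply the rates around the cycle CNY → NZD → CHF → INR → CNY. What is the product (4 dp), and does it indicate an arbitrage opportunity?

0.9923 (arbitrage exists)

Around CNY → NZD → CHF → INR → CNY: 1 × 0.23183 × 0.57045 × 94.782 × 0.079161 = 0.992257
Product < 1; profitable direction is CNY → INR → CHF → NZD → CNY.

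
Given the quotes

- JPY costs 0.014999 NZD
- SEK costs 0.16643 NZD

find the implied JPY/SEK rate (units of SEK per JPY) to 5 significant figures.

1 JPY × 0.014999 = 0.014999 NZD
0.014999 NZD ÷ 0.16643 = 0.090122 SEK

JPY/SEK = 0.090122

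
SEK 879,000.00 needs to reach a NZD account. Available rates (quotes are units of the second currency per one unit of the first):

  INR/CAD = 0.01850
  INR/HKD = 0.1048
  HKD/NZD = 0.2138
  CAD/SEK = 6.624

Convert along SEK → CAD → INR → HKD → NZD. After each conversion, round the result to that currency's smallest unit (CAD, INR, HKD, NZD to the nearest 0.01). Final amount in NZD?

SEK 879,000.00 ÷ 6.624 = CAD 132,699.28
CAD 132,699.28 ÷ 0.01850 = INR 7,172,934.05
INR 7,172,934.05 × 0.1048 = HKD 751,723.49
HKD 751,723.49 × 0.2138 = NZD 160,718.48

NZD 160,718.48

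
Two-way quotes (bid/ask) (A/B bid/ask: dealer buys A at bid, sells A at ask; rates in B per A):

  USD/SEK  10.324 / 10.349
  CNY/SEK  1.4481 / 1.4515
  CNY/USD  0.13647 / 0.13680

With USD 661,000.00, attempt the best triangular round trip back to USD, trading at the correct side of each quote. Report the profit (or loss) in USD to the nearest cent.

Best loop USD → CNY → SEK → USD:
USD 661,000.00 ÷ 0.13680 (buy CNY at ask) = CNY 4,831,871.35
CNY 4,831,871.35 × 1.4481 (sell CNY at bid) = SEK 6,997,032.89
SEK 6,997,032.89 ÷ 10.349 (buy USD at ask) = USD 676,107.15

Net profit: USD 15,107.15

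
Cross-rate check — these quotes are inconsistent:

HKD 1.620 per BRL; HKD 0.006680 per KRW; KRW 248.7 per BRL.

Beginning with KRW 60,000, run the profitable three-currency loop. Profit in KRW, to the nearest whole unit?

Profit: KRW 1,530

Profitable loop is KRW → HKD → BRL → KRW:
KRW 60,000 × 0.006680 = HKD 400.80
HKD 400.80 ÷ 1.620 = BRL 247.41
BRL 247.41 × 248.7 = KRW 61,530
Profit = KRW 61,530 − KRW 60,000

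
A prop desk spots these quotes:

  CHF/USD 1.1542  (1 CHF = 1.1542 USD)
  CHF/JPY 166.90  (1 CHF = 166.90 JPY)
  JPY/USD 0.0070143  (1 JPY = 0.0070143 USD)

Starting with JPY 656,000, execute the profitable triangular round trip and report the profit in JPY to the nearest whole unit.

Profitable loop is JPY → USD → CHF → JPY:
JPY 656,000 × 0.0070143 = USD 4,601.38
USD 4,601.38 ÷ 1.1542 = CHF 3,986.64
CHF 3,986.64 × 166.90 = JPY 665,370
Profit = JPY 665,370 − JPY 656,000

Profit: JPY 9,370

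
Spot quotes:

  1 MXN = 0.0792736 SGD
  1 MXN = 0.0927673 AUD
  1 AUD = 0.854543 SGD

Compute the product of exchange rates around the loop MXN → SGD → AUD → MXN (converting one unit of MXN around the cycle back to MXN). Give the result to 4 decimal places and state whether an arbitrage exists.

Around MXN → SGD → AUD → MXN: 1 × 0.0792736 ÷ 0.854543 ÷ 0.0927673 = 0.999999
Product ≈ 1 (deviation 0.000%, within rounding noise).

1.0000 (no arbitrage)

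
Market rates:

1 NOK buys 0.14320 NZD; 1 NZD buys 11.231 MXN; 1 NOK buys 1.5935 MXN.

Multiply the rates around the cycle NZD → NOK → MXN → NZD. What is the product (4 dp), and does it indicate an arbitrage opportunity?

Around NZD → NOK → MXN → NZD: 1 ÷ 0.14320 × 1.5935 ÷ 11.231 = 0.990811
Product < 1; profitable direction is NZD → MXN → NOK → NZD.

0.9908 (arbitrage exists)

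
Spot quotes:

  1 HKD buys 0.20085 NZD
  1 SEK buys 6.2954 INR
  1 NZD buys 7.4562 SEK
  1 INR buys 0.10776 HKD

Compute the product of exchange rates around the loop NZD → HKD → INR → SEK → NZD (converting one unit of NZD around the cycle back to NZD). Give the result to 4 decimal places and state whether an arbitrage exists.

0.9843 (arbitrage exists)

Around NZD → HKD → INR → SEK → NZD: 1 ÷ 0.20085 ÷ 0.10776 ÷ 6.2954 ÷ 7.4562 = 0.984305
Product < 1; profitable direction is NZD → SEK → INR → HKD → NZD.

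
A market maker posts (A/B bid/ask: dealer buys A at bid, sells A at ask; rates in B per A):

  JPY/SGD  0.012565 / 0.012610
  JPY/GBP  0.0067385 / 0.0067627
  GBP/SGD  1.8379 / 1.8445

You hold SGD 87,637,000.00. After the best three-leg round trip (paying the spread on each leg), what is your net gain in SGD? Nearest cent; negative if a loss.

Net profit: SGD 640,741.49

Best loop SGD → GBP → JPY → SGD:
SGD 87,637,000.00 ÷ 1.8445 (buy GBP at ask) = GBP 47,512,605.04
GBP 47,512,605.04 ÷ 0.0067627 (buy JPY at ask) = JPY 7,025,685,753
JPY 7,025,685,753 × 0.012565 (sell JPY at bid) = SGD 88,277,741.49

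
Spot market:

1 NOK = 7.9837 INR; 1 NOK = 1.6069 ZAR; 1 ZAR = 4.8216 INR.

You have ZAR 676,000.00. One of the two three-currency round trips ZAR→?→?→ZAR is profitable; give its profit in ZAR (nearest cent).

Profit: ZAR 20,579.80

Profitable loop is ZAR → NOK → INR → ZAR:
ZAR 676,000.00 ÷ 1.6069 = NOK 420,685.79
NOK 420,685.79 × 7.9837 = INR 3,358,629.16
INR 3,358,629.16 ÷ 4.8216 = ZAR 696,579.80
Profit = ZAR 696,579.80 − ZAR 676,000.00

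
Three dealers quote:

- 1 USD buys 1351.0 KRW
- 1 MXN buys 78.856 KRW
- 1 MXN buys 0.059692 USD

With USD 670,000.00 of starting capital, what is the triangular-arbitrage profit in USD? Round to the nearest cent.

Profit: USD 15,190.82

Profitable loop is USD → KRW → MXN → USD:
USD 670,000.00 × 1351.0 = KRW 905,170,000
KRW 905,170,000 ÷ 78.856 = MXN 11,478,771.43
MXN 11,478,771.43 × 0.059692 = USD 685,190.82
Profit = USD 685,190.82 − USD 670,000.00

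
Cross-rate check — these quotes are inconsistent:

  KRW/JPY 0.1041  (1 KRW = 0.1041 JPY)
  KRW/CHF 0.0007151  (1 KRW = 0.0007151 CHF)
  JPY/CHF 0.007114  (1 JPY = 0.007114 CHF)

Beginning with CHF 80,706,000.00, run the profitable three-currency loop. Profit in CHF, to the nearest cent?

Profit: CHF 2,874,244.14

Profitable loop is CHF → KRW → JPY → CHF:
CHF 80,706,000.00 ÷ 0.0007151 = KRW 112,859,739,897
KRW 112,859,739,897 × 0.1041 = JPY 11,748,698,923
JPY 11,748,698,923 × 0.007114 = CHF 83,580,244.14
Profit = CHF 83,580,244.14 − CHF 80,706,000.00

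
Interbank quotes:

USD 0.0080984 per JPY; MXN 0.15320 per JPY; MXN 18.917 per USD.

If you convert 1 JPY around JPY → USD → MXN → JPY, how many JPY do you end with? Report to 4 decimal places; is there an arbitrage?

1.0000 (no arbitrage)

Around JPY → USD → MXN → JPY: 1 × 0.0080984 × 18.917 ÷ 0.15320 = 0.999983
Product ≈ 1 (deviation 0.002%, within rounding noise).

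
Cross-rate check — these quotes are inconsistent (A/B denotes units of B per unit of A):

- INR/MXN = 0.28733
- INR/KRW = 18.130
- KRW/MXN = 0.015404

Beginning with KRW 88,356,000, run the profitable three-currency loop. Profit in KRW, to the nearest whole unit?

Profit: KRW 2,548,568

Profitable loop is KRW → INR → MXN → KRW:
KRW 88,356,000 ÷ 18.130 = INR 4,873,469.39
INR 4,873,469.39 × 0.28733 = MXN 1,400,293.96
MXN 1,400,293.96 ÷ 0.015404 = KRW 90,904,568
Profit = KRW 90,904,568 − KRW 88,356,000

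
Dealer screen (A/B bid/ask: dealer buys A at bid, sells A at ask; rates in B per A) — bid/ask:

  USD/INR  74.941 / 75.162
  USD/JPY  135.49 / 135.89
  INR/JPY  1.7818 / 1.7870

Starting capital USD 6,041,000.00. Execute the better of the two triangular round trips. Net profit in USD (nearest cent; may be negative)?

Net profit: USD 52,870.18

Best loop USD → JPY → INR → USD:
USD 6,041,000.00 × 135.49 (sell USD at bid) = JPY 818,495,090
JPY 818,495,090 ÷ 1.7870 (buy INR at ask) = INR 458,027,470.62
INR 458,027,470.62 ÷ 75.162 (buy USD at ask) = USD 6,093,870.18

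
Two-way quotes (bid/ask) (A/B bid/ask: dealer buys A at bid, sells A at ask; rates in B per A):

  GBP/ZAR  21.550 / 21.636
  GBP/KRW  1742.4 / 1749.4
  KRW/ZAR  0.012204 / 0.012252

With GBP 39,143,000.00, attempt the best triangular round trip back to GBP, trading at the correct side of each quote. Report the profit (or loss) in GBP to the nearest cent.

Net profit: GBP 212,485.29

Best loop GBP → ZAR → KRW → GBP:
GBP 39,143,000.00 × 21.550 (sell GBP at bid) = ZAR 843,531,650.00
ZAR 843,531,650.00 ÷ 0.012252 (buy KRW at ask) = KRW 68,848,485,961
KRW 68,848,485,961 ÷ 1749.4 (buy GBP at ask) = GBP 39,355,485.29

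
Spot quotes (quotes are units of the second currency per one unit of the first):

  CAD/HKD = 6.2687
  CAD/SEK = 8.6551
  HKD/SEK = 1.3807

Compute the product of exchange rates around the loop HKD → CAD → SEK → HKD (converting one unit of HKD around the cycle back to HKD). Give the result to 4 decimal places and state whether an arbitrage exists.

1.0000 (no arbitrage)

Around HKD → CAD → SEK → HKD: 1 ÷ 6.2687 × 8.6551 ÷ 1.3807 = 0.999989
Product ≈ 1 (deviation 0.001%, within rounding noise).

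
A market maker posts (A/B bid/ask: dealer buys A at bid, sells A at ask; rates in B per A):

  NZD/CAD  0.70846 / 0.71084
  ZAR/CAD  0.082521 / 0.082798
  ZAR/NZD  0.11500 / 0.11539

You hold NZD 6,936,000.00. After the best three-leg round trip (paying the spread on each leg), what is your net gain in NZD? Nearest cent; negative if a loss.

Net profit: NZD 42,041.29

Best loop NZD → ZAR → CAD → NZD:
NZD 6,936,000.00 ÷ 0.11539 (buy ZAR at ask) = ZAR 60,109,194.90
ZAR 60,109,194.90 × 0.082521 (sell ZAR at bid) = CAD 4,960,270.87
CAD 4,960,270.87 ÷ 0.71084 (buy NZD at ask) = NZD 6,978,041.29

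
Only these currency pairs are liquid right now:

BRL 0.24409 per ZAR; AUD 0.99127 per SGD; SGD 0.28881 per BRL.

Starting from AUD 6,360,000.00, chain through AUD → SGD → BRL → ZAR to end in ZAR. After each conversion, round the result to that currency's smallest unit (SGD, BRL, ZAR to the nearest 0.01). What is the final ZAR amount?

ZAR 91,012,897.05

AUD 6,360,000.00 ÷ 0.99127 = SGD 6,416,011.78
SGD 6,416,011.78 ÷ 0.28881 = BRL 22,215,338.04
BRL 22,215,338.04 ÷ 0.24409 = ZAR 91,012,897.05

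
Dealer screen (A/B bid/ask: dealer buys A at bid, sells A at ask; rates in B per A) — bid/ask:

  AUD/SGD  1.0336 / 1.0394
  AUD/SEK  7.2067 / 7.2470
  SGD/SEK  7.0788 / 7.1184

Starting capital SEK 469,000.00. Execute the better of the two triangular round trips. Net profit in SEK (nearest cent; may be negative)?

Best loop SEK → AUD → SGD → SEK:
SEK 469,000.00 ÷ 7.2470 (buy AUD at ask) = AUD 64,716.43
AUD 64,716.43 × 1.0336 (sell AUD at bid) = SGD 66,890.91
SGD 66,890.91 × 7.0788 (sell SGD at bid) = SEK 473,507.35

Net profit: SEK 4,507.35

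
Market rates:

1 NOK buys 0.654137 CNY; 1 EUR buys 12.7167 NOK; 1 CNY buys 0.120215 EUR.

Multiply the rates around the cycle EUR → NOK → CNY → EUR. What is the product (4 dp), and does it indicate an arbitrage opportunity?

1.0000 (no arbitrage)

Around EUR → NOK → CNY → EUR: 1 × 12.7167 × 0.654137 × 0.120215 = 1.000004
Product ≈ 1 (deviation 0.000%, within rounding noise).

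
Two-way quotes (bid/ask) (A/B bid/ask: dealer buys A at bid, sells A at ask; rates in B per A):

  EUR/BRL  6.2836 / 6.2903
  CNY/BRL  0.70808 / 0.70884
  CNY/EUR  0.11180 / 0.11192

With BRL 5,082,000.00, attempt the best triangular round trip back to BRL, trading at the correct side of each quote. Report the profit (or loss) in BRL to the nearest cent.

Best loop BRL → EUR → CNY → BRL:
BRL 5,082,000.00 ÷ 6.2903 (buy EUR at ask) = EUR 807,910.59
EUR 807,910.59 ÷ 0.11192 (buy CNY at ask) = CNY 7,218,643.61
CNY 7,218,643.61 × 0.70808 (sell CNY at bid) = BRL 5,111,377.17

Net profit: BRL 29,377.17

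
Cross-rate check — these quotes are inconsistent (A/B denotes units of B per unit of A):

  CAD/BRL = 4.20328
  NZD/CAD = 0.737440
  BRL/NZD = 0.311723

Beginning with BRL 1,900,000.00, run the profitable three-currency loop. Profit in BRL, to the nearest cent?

Profitable loop is BRL → CAD → NZD → BRL:
BRL 1,900,000.00 ÷ 4.20328 = CAD 452,027.94
CAD 452,027.94 ÷ 0.737440 = NZD 612,969.11
NZD 612,969.11 ÷ 0.311723 = BRL 1,966,390.38
Profit = BRL 1,966,390.38 − BRL 1,900,000.00

Profit: BRL 66,390.38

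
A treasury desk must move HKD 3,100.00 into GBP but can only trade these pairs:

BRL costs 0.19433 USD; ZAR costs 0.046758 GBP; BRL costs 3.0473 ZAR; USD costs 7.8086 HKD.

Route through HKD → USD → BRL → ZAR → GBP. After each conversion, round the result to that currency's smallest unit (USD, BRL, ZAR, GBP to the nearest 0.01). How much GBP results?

GBP 291.09

HKD 3,100.00 ÷ 7.8086 = USD 397.00
USD 397.00 ÷ 0.19433 = BRL 2,042.92
BRL 2,042.92 × 3.0473 = ZAR 6,225.39
ZAR 6,225.39 × 0.046758 = GBP 291.09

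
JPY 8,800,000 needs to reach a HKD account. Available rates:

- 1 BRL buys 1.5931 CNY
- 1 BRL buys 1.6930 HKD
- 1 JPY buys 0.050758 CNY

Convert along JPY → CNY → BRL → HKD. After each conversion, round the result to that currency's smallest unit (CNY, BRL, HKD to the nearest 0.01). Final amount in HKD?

JPY 8,800,000 × 0.050758 = CNY 446,670.40
CNY 446,670.40 ÷ 1.5931 = BRL 280,378.13
BRL 280,378.13 × 1.6930 = HKD 474,680.17

HKD 474,680.17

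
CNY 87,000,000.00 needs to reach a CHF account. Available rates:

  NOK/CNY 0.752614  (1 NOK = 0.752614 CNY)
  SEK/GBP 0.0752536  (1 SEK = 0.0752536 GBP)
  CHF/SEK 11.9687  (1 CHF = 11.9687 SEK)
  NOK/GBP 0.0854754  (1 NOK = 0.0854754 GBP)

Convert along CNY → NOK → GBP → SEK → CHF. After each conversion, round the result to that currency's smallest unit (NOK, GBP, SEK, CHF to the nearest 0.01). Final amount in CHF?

CNY 87,000,000.00 ÷ 0.752614 = NOK 115,597,105.55
NOK 115,597,105.55 × 0.0854754 = GBP 9,880,708.84
GBP 9,880,708.84 ÷ 0.0752536 = SEK 131,298,819.46
SEK 131,298,819.46 ÷ 11.9687 = CHF 10,970,182.18

CHF 10,970,182.18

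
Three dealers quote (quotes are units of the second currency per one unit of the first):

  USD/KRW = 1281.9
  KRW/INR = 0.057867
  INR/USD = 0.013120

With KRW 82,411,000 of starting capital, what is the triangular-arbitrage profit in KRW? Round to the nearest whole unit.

Profitable loop is KRW → USD → INR → KRW:
KRW 82,411,000 ÷ 1281.9 = USD 64,288.17
USD 64,288.17 ÷ 0.013120 = INR 4,900,012.65
INR 4,900,012.65 ÷ 0.057867 = KRW 84,677,150
Profit = KRW 84,677,150 − KRW 82,411,000

Profit: KRW 2,266,150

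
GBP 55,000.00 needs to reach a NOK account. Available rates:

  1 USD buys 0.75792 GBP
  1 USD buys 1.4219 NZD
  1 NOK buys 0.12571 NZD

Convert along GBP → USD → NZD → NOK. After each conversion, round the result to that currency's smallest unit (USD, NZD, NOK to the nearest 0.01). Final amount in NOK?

GBP 55,000.00 ÷ 0.75792 = USD 72,567.03
USD 72,567.03 × 1.4219 = NZD 103,183.06
NZD 103,183.06 ÷ 0.12571 = NOK 820,802.32

NOK 820,802.32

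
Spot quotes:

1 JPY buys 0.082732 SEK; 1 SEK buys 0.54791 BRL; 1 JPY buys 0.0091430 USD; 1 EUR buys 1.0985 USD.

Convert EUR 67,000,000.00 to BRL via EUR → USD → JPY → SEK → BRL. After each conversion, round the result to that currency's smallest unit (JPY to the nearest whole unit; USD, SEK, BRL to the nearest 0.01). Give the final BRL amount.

BRL 364,895,825.00

EUR 67,000,000.00 × 1.0985 = USD 73,599,500.00
USD 73,599,500.00 ÷ 0.0091430 = JPY 8,049,819,534
JPY 8,049,819,534 × 0.082732 = SEK 665,977,669.69
SEK 665,977,669.69 × 0.54791 = BRL 364,895,825.00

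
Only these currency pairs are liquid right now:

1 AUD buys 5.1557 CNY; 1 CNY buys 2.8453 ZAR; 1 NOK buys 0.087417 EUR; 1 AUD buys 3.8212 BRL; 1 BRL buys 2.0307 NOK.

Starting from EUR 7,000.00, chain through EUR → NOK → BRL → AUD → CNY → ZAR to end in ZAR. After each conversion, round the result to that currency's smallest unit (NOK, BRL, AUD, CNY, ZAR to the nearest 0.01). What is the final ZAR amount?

ZAR 151,381.31

EUR 7,000.00 ÷ 0.087417 = NOK 80,075.96
NOK 80,075.96 ÷ 2.0307 = BRL 39,432.69
BRL 39,432.69 ÷ 3.8212 = AUD 10,319.45
AUD 10,319.45 × 5.1557 = CNY 53,203.99
CNY 53,203.99 × 2.8453 = ZAR 151,381.31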